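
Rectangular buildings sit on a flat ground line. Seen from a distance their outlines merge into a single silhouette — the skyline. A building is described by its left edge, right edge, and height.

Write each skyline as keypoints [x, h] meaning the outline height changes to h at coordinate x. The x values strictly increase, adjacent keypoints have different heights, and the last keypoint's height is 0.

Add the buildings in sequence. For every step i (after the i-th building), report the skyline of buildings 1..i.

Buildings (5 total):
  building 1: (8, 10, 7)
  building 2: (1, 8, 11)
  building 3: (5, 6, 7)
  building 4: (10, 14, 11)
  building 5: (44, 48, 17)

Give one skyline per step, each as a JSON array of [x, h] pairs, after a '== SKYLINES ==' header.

== SKYLINES ==
[[8,7],[10,0]]
[[1,11],[8,7],[10,0]]
[[1,11],[8,7],[10,0]]
[[1,11],[8,7],[10,11],[14,0]]
[[1,11],[8,7],[10,11],[14,0],[44,17],[48,0]]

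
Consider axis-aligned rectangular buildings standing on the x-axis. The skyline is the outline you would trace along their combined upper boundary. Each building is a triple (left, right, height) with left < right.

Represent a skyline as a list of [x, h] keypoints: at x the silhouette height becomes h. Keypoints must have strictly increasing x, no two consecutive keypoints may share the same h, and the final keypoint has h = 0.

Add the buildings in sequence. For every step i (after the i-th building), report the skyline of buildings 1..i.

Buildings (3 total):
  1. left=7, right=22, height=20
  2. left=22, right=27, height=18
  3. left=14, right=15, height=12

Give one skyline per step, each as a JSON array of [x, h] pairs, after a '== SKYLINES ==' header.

== SKYLINES ==
[[7,20],[22,0]]
[[7,20],[22,18],[27,0]]
[[7,20],[22,18],[27,0]]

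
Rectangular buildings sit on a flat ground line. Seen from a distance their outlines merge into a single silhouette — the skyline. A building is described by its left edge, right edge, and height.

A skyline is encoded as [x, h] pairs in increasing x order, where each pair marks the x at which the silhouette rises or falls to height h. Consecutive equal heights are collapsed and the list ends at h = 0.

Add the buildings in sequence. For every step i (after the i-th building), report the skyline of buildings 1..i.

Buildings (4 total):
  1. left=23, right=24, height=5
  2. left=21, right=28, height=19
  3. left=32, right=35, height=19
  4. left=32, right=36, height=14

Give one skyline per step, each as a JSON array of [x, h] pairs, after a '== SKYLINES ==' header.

== SKYLINES ==
[[23,5],[24,0]]
[[21,19],[28,0]]
[[21,19],[28,0],[32,19],[35,0]]
[[21,19],[28,0],[32,19],[35,14],[36,0]]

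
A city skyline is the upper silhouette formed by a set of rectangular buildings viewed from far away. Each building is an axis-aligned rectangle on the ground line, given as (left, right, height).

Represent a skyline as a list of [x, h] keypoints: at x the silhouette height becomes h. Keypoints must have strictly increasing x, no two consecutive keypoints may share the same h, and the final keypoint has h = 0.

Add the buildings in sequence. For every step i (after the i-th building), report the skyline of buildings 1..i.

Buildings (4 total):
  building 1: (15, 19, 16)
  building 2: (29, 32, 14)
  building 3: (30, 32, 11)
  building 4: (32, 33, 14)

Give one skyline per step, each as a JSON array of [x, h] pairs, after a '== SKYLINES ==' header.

== SKYLINES ==
[[15,16],[19,0]]
[[15,16],[19,0],[29,14],[32,0]]
[[15,16],[19,0],[29,14],[32,0]]
[[15,16],[19,0],[29,14],[33,0]]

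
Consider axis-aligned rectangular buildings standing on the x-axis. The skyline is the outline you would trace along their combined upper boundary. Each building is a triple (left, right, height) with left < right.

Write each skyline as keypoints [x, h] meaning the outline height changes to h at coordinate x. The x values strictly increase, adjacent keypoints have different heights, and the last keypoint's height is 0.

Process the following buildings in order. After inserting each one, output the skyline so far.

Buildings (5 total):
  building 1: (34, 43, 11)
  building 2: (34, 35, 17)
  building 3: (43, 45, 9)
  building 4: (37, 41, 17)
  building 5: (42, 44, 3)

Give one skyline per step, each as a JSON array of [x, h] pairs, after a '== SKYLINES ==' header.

== SKYLINES ==
[[34,11],[43,0]]
[[34,17],[35,11],[43,0]]
[[34,17],[35,11],[43,9],[45,0]]
[[34,17],[35,11],[37,17],[41,11],[43,9],[45,0]]
[[34,17],[35,11],[37,17],[41,11],[43,9],[45,0]]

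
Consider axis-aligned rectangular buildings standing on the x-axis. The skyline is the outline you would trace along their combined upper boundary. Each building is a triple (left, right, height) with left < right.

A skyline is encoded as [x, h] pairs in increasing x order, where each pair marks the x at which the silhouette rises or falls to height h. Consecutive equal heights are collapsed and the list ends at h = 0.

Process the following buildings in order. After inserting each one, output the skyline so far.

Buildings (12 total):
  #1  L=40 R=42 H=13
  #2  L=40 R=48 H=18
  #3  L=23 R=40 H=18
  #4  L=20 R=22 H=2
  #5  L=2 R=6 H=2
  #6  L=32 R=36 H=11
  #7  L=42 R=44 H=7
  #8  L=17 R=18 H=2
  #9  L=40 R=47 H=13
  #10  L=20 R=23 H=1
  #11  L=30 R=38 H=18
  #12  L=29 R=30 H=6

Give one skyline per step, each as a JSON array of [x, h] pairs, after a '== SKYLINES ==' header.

== SKYLINES ==
[[40,13],[42,0]]
[[40,18],[48,0]]
[[23,18],[48,0]]
[[20,2],[22,0],[23,18],[48,0]]
[[2,2],[6,0],[20,2],[22,0],[23,18],[48,0]]
[[2,2],[6,0],[20,2],[22,0],[23,18],[48,0]]
[[2,2],[6,0],[20,2],[22,0],[23,18],[48,0]]
[[2,2],[6,0],[17,2],[18,0],[20,2],[22,0],[23,18],[48,0]]
[[2,2],[6,0],[17,2],[18,0],[20,2],[22,0],[23,18],[48,0]]
[[2,2],[6,0],[17,2],[18,0],[20,2],[22,1],[23,18],[48,0]]
[[2,2],[6,0],[17,2],[18,0],[20,2],[22,1],[23,18],[48,0]]
[[2,2],[6,0],[17,2],[18,0],[20,2],[22,1],[23,18],[48,0]]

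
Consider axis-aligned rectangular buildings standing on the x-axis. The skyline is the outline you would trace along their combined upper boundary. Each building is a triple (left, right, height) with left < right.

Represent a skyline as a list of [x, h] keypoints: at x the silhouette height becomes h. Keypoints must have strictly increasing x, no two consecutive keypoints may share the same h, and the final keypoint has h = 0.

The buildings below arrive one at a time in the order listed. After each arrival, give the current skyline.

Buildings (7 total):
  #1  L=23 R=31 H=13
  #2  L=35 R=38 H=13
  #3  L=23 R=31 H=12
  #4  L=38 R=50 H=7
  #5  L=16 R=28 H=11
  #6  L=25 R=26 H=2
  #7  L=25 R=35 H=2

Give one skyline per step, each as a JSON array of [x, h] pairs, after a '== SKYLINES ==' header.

== SKYLINES ==
[[23,13],[31,0]]
[[23,13],[31,0],[35,13],[38,0]]
[[23,13],[31,0],[35,13],[38,0]]
[[23,13],[31,0],[35,13],[38,7],[50,0]]
[[16,11],[23,13],[31,0],[35,13],[38,7],[50,0]]
[[16,11],[23,13],[31,0],[35,13],[38,7],[50,0]]
[[16,11],[23,13],[31,2],[35,13],[38,7],[50,0]]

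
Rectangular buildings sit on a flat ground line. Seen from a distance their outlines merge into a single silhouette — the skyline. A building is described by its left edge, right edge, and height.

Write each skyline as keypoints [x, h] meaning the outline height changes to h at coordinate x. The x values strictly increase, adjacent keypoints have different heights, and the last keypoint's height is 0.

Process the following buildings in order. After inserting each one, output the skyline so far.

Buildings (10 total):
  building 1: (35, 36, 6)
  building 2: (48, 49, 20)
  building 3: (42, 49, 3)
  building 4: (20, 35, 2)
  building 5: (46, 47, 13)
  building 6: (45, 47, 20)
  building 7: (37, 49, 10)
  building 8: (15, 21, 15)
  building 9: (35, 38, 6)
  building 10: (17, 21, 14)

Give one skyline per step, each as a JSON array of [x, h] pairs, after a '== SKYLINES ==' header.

== SKYLINES ==
[[35,6],[36,0]]
[[35,6],[36,0],[48,20],[49,0]]
[[35,6],[36,0],[42,3],[48,20],[49,0]]
[[20,2],[35,6],[36,0],[42,3],[48,20],[49,0]]
[[20,2],[35,6],[36,0],[42,3],[46,13],[47,3],[48,20],[49,0]]
[[20,2],[35,6],[36,0],[42,3],[45,20],[47,3],[48,20],[49,0]]
[[20,2],[35,6],[36,0],[37,10],[45,20],[47,10],[48,20],[49,0]]
[[15,15],[21,2],[35,6],[36,0],[37,10],[45,20],[47,10],[48,20],[49,0]]
[[15,15],[21,2],[35,6],[37,10],[45,20],[47,10],[48,20],[49,0]]
[[15,15],[21,2],[35,6],[37,10],[45,20],[47,10],[48,20],[49,0]]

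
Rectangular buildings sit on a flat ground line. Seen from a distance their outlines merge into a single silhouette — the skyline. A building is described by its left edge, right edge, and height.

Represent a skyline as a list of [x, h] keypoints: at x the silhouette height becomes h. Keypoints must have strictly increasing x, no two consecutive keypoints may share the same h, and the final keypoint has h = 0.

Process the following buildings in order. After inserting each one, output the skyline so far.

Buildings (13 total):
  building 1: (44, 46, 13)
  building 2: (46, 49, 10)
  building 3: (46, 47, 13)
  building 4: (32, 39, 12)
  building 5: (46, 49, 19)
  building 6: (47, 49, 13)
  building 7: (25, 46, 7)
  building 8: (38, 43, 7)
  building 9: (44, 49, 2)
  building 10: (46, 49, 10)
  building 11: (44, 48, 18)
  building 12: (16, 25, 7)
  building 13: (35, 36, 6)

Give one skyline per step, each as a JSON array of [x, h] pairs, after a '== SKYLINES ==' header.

== SKYLINES ==
[[44,13],[46,0]]
[[44,13],[46,10],[49,0]]
[[44,13],[47,10],[49,0]]
[[32,12],[39,0],[44,13],[47,10],[49,0]]
[[32,12],[39,0],[44,13],[46,19],[49,0]]
[[32,12],[39,0],[44,13],[46,19],[49,0]]
[[25,7],[32,12],[39,7],[44,13],[46,19],[49,0]]
[[25,7],[32,12],[39,7],[44,13],[46,19],[49,0]]
[[25,7],[32,12],[39,7],[44,13],[46,19],[49,0]]
[[25,7],[32,12],[39,7],[44,13],[46,19],[49,0]]
[[25,7],[32,12],[39,7],[44,18],[46,19],[49,0]]
[[16,7],[32,12],[39,7],[44,18],[46,19],[49,0]]
[[16,7],[32,12],[39,7],[44,18],[46,19],[49,0]]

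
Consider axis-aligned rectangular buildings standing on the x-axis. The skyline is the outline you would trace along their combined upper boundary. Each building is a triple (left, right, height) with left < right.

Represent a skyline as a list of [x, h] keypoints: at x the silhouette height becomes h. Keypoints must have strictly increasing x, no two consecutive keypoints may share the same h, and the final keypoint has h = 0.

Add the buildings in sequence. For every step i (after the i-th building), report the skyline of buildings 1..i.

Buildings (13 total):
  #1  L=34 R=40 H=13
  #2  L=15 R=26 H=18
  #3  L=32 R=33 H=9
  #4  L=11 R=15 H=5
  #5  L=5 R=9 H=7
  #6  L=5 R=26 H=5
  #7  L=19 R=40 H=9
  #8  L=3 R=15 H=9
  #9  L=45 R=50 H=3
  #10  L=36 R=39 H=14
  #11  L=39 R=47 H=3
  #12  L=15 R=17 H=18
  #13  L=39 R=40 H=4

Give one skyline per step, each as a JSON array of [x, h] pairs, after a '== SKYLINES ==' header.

== SKYLINES ==
[[34,13],[40,0]]
[[15,18],[26,0],[34,13],[40,0]]
[[15,18],[26,0],[32,9],[33,0],[34,13],[40,0]]
[[11,5],[15,18],[26,0],[32,9],[33,0],[34,13],[40,0]]
[[5,7],[9,0],[11,5],[15,18],[26,0],[32,9],[33,0],[34,13],[40,0]]
[[5,7],[9,5],[15,18],[26,0],[32,9],[33,0],[34,13],[40,0]]
[[5,7],[9,5],[15,18],[26,9],[34,13],[40,0]]
[[3,9],[15,18],[26,9],[34,13],[40,0]]
[[3,9],[15,18],[26,9],[34,13],[40,0],[45,3],[50,0]]
[[3,9],[15,18],[26,9],[34,13],[36,14],[39,13],[40,0],[45,3],[50,0]]
[[3,9],[15,18],[26,9],[34,13],[36,14],[39,13],[40,3],[50,0]]
[[3,9],[15,18],[26,9],[34,13],[36,14],[39,13],[40,3],[50,0]]
[[3,9],[15,18],[26,9],[34,13],[36,14],[39,13],[40,3],[50,0]]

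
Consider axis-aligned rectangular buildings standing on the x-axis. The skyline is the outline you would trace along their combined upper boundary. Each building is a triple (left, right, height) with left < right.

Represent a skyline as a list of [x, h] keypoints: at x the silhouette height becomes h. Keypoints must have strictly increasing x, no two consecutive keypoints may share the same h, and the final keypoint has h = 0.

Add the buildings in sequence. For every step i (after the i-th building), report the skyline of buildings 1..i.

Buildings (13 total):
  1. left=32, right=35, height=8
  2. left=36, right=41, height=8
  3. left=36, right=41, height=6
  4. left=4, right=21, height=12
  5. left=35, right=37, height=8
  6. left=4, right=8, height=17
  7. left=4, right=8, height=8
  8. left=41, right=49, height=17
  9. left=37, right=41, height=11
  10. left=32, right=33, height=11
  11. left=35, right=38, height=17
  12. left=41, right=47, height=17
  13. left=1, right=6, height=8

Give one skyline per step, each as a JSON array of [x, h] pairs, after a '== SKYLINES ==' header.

== SKYLINES ==
[[32,8],[35,0]]
[[32,8],[35,0],[36,8],[41,0]]
[[32,8],[35,0],[36,8],[41,0]]
[[4,12],[21,0],[32,8],[35,0],[36,8],[41,0]]
[[4,12],[21,0],[32,8],[41,0]]
[[4,17],[8,12],[21,0],[32,8],[41,0]]
[[4,17],[8,12],[21,0],[32,8],[41,0]]
[[4,17],[8,12],[21,0],[32,8],[41,17],[49,0]]
[[4,17],[8,12],[21,0],[32,8],[37,11],[41,17],[49,0]]
[[4,17],[8,12],[21,0],[32,11],[33,8],[37,11],[41,17],[49,0]]
[[4,17],[8,12],[21,0],[32,11],[33,8],[35,17],[38,11],[41,17],[49,0]]
[[4,17],[8,12],[21,0],[32,11],[33,8],[35,17],[38,11],[41,17],[49,0]]
[[1,8],[4,17],[8,12],[21,0],[32,11],[33,8],[35,17],[38,11],[41,17],[49,0]]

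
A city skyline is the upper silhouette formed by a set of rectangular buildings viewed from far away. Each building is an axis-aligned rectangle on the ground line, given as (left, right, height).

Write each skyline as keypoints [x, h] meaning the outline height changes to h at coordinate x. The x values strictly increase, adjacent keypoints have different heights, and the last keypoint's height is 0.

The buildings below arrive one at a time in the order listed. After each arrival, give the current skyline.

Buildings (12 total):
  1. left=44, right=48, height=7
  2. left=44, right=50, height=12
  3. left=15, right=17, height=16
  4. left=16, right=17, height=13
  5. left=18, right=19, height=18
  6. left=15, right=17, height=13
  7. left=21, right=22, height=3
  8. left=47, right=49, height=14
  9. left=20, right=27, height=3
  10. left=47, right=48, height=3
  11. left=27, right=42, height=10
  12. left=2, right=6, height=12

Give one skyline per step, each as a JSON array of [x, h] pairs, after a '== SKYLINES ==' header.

== SKYLINES ==
[[44,7],[48,0]]
[[44,12],[50,0]]
[[15,16],[17,0],[44,12],[50,0]]
[[15,16],[17,0],[44,12],[50,0]]
[[15,16],[17,0],[18,18],[19,0],[44,12],[50,0]]
[[15,16],[17,0],[18,18],[19,0],[44,12],[50,0]]
[[15,16],[17,0],[18,18],[19,0],[21,3],[22,0],[44,12],[50,0]]
[[15,16],[17,0],[18,18],[19,0],[21,3],[22,0],[44,12],[47,14],[49,12],[50,0]]
[[15,16],[17,0],[18,18],[19,0],[20,3],[27,0],[44,12],[47,14],[49,12],[50,0]]
[[15,16],[17,0],[18,18],[19,0],[20,3],[27,0],[44,12],[47,14],[49,12],[50,0]]
[[15,16],[17,0],[18,18],[19,0],[20,3],[27,10],[42,0],[44,12],[47,14],[49,12],[50,0]]
[[2,12],[6,0],[15,16],[17,0],[18,18],[19,0],[20,3],[27,10],[42,0],[44,12],[47,14],[49,12],[50,0]]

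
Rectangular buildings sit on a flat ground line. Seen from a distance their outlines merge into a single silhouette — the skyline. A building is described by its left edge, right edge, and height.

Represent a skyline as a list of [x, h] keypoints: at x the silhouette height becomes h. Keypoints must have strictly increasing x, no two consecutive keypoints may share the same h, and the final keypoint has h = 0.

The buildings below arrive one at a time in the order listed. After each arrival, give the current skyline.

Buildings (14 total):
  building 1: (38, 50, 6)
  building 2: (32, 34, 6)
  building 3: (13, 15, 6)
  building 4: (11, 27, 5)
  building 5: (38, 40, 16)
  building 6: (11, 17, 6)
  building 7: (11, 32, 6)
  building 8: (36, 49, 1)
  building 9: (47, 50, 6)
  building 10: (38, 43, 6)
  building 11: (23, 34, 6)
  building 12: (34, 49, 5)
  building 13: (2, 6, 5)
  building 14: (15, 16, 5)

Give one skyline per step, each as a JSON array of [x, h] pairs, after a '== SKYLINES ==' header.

== SKYLINES ==
[[38,6],[50,0]]
[[32,6],[34,0],[38,6],[50,0]]
[[13,6],[15,0],[32,6],[34,0],[38,6],[50,0]]
[[11,5],[13,6],[15,5],[27,0],[32,6],[34,0],[38,6],[50,0]]
[[11,5],[13,6],[15,5],[27,0],[32,6],[34,0],[38,16],[40,6],[50,0]]
[[11,6],[17,5],[27,0],[32,6],[34,0],[38,16],[40,6],[50,0]]
[[11,6],[34,0],[38,16],[40,6],[50,0]]
[[11,6],[34,0],[36,1],[38,16],[40,6],[50,0]]
[[11,6],[34,0],[36,1],[38,16],[40,6],[50,0]]
[[11,6],[34,0],[36,1],[38,16],[40,6],[50,0]]
[[11,6],[34,0],[36,1],[38,16],[40,6],[50,0]]
[[11,6],[34,5],[38,16],[40,6],[50,0]]
[[2,5],[6,0],[11,6],[34,5],[38,16],[40,6],[50,0]]
[[2,5],[6,0],[11,6],[34,5],[38,16],[40,6],[50,0]]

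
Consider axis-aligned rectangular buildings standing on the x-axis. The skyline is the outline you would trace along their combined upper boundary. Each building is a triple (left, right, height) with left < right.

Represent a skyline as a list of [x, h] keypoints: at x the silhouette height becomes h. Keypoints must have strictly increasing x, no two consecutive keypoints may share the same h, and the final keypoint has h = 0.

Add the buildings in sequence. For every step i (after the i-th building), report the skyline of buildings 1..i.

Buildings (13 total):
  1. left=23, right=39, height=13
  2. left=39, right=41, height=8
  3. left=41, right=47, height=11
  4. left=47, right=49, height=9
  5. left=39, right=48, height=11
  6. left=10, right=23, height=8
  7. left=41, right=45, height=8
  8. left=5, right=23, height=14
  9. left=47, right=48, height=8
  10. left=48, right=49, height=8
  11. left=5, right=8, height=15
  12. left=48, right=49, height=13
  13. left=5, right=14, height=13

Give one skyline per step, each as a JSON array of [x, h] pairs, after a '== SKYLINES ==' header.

== SKYLINES ==
[[23,13],[39,0]]
[[23,13],[39,8],[41,0]]
[[23,13],[39,8],[41,11],[47,0]]
[[23,13],[39,8],[41,11],[47,9],[49,0]]
[[23,13],[39,11],[48,9],[49,0]]
[[10,8],[23,13],[39,11],[48,9],[49,0]]
[[10,8],[23,13],[39,11],[48,9],[49,0]]
[[5,14],[23,13],[39,11],[48,9],[49,0]]
[[5,14],[23,13],[39,11],[48,9],[49,0]]
[[5,14],[23,13],[39,11],[48,9],[49,0]]
[[5,15],[8,14],[23,13],[39,11],[48,9],[49,0]]
[[5,15],[8,14],[23,13],[39,11],[48,13],[49,0]]
[[5,15],[8,14],[23,13],[39,11],[48,13],[49,0]]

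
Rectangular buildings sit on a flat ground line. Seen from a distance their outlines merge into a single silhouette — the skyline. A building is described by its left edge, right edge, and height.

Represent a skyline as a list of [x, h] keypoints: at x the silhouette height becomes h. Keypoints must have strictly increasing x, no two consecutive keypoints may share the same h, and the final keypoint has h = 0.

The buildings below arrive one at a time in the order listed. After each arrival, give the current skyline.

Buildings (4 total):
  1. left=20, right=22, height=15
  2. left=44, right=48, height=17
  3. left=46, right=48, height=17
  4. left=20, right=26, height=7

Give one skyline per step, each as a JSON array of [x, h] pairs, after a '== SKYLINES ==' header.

== SKYLINES ==
[[20,15],[22,0]]
[[20,15],[22,0],[44,17],[48,0]]
[[20,15],[22,0],[44,17],[48,0]]
[[20,15],[22,7],[26,0],[44,17],[48,0]]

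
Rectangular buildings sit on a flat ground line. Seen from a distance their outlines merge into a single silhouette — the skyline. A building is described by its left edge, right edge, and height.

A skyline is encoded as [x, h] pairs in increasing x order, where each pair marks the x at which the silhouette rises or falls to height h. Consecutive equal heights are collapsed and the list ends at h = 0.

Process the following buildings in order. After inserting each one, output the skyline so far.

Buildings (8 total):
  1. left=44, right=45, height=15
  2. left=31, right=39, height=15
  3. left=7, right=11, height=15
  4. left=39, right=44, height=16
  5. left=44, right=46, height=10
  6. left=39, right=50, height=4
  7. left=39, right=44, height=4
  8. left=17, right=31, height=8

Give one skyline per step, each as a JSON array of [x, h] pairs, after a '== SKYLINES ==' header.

== SKYLINES ==
[[44,15],[45,0]]
[[31,15],[39,0],[44,15],[45,0]]
[[7,15],[11,0],[31,15],[39,0],[44,15],[45,0]]
[[7,15],[11,0],[31,15],[39,16],[44,15],[45,0]]
[[7,15],[11,0],[31,15],[39,16],[44,15],[45,10],[46,0]]
[[7,15],[11,0],[31,15],[39,16],[44,15],[45,10],[46,4],[50,0]]
[[7,15],[11,0],[31,15],[39,16],[44,15],[45,10],[46,4],[50,0]]
[[7,15],[11,0],[17,8],[31,15],[39,16],[44,15],[45,10],[46,4],[50,0]]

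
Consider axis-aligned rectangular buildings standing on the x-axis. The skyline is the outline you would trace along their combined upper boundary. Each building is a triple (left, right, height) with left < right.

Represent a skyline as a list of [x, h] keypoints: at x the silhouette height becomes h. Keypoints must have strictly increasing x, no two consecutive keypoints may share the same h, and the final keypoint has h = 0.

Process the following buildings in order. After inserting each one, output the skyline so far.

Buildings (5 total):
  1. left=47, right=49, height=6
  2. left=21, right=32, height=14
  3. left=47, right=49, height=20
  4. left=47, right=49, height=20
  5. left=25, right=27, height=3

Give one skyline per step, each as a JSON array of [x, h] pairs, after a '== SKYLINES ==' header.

== SKYLINES ==
[[47,6],[49,0]]
[[21,14],[32,0],[47,6],[49,0]]
[[21,14],[32,0],[47,20],[49,0]]
[[21,14],[32,0],[47,20],[49,0]]
[[21,14],[32,0],[47,20],[49,0]]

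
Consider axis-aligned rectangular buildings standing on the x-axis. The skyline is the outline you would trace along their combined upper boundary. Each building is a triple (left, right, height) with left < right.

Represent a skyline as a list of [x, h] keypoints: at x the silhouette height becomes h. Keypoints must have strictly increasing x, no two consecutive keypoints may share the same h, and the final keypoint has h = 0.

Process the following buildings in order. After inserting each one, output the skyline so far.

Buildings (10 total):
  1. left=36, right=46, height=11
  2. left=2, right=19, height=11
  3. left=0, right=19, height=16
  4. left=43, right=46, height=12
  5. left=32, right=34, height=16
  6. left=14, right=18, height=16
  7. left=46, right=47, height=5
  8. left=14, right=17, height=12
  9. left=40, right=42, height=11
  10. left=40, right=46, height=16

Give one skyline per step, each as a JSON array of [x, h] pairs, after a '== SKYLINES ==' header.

== SKYLINES ==
[[36,11],[46,0]]
[[2,11],[19,0],[36,11],[46,0]]
[[0,16],[19,0],[36,11],[46,0]]
[[0,16],[19,0],[36,11],[43,12],[46,0]]
[[0,16],[19,0],[32,16],[34,0],[36,11],[43,12],[46,0]]
[[0,16],[19,0],[32,16],[34,0],[36,11],[43,12],[46,0]]
[[0,16],[19,0],[32,16],[34,0],[36,11],[43,12],[46,5],[47,0]]
[[0,16],[19,0],[32,16],[34,0],[36,11],[43,12],[46,5],[47,0]]
[[0,16],[19,0],[32,16],[34,0],[36,11],[43,12],[46,5],[47,0]]
[[0,16],[19,0],[32,16],[34,0],[36,11],[40,16],[46,5],[47,0]]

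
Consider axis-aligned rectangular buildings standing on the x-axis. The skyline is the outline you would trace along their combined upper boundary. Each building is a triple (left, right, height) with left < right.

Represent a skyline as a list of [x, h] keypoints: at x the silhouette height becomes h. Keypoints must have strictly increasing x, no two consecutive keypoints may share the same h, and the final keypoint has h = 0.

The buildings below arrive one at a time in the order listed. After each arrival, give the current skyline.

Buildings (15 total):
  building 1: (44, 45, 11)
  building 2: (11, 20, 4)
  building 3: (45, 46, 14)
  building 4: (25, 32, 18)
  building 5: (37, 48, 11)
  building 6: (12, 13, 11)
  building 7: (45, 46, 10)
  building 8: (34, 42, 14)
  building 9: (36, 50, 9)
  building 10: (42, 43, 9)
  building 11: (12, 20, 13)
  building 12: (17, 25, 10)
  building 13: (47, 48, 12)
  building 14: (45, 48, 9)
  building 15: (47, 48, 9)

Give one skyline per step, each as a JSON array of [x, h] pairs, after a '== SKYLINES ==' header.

== SKYLINES ==
[[44,11],[45,0]]
[[11,4],[20,0],[44,11],[45,0]]
[[11,4],[20,0],[44,11],[45,14],[46,0]]
[[11,4],[20,0],[25,18],[32,0],[44,11],[45,14],[46,0]]
[[11,4],[20,0],[25,18],[32,0],[37,11],[45,14],[46,11],[48,0]]
[[11,4],[12,11],[13,4],[20,0],[25,18],[32,0],[37,11],[45,14],[46,11],[48,0]]
[[11,4],[12,11],[13,4],[20,0],[25,18],[32,0],[37,11],[45,14],[46,11],[48,0]]
[[11,4],[12,11],[13,4],[20,0],[25,18],[32,0],[34,14],[42,11],[45,14],[46,11],[48,0]]
[[11,4],[12,11],[13,4],[20,0],[25,18],[32,0],[34,14],[42,11],[45,14],[46,11],[48,9],[50,0]]
[[11,4],[12,11],[13,4],[20,0],[25,18],[32,0],[34,14],[42,11],[45,14],[46,11],[48,9],[50,0]]
[[11,4],[12,13],[20,0],[25,18],[32,0],[34,14],[42,11],[45,14],[46,11],[48,9],[50,0]]
[[11,4],[12,13],[20,10],[25,18],[32,0],[34,14],[42,11],[45,14],[46,11],[48,9],[50,0]]
[[11,4],[12,13],[20,10],[25,18],[32,0],[34,14],[42,11],[45,14],[46,11],[47,12],[48,9],[50,0]]
[[11,4],[12,13],[20,10],[25,18],[32,0],[34,14],[42,11],[45,14],[46,11],[47,12],[48,9],[50,0]]
[[11,4],[12,13],[20,10],[25,18],[32,0],[34,14],[42,11],[45,14],[46,11],[47,12],[48,9],[50,0]]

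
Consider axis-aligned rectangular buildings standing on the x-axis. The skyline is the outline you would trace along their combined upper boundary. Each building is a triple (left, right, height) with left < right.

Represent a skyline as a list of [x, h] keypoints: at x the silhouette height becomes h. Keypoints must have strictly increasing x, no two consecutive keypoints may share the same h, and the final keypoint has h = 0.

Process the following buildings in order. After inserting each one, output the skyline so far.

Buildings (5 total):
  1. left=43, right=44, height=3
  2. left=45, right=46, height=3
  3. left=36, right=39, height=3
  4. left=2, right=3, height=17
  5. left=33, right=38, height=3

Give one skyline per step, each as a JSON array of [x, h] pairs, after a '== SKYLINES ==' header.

== SKYLINES ==
[[43,3],[44,0]]
[[43,3],[44,0],[45,3],[46,0]]
[[36,3],[39,0],[43,3],[44,0],[45,3],[46,0]]
[[2,17],[3,0],[36,3],[39,0],[43,3],[44,0],[45,3],[46,0]]
[[2,17],[3,0],[33,3],[39,0],[43,3],[44,0],[45,3],[46,0]]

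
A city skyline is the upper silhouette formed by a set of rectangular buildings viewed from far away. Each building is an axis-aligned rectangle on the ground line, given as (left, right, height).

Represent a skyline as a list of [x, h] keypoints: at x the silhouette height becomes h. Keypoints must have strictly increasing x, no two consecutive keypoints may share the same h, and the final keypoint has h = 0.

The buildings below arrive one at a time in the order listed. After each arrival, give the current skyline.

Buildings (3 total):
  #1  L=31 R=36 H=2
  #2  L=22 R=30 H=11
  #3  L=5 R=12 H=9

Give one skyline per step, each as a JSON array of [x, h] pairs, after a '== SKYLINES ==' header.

== SKYLINES ==
[[31,2],[36,0]]
[[22,11],[30,0],[31,2],[36,0]]
[[5,9],[12,0],[22,11],[30,0],[31,2],[36,0]]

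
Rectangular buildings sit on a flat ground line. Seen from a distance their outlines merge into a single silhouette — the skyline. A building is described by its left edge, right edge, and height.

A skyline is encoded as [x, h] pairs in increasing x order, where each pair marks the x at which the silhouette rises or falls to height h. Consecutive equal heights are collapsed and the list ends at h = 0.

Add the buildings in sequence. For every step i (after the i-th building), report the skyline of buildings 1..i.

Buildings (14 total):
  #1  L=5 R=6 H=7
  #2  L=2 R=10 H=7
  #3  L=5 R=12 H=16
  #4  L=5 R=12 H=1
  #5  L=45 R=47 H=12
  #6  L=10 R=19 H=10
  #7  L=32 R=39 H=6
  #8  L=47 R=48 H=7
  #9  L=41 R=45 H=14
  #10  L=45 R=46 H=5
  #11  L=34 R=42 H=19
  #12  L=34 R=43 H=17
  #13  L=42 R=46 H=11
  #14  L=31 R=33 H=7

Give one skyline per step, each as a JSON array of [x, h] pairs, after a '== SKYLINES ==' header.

== SKYLINES ==
[[5,7],[6,0]]
[[2,7],[10,0]]
[[2,7],[5,16],[12,0]]
[[2,7],[5,16],[12,0]]
[[2,7],[5,16],[12,0],[45,12],[47,0]]
[[2,7],[5,16],[12,10],[19,0],[45,12],[47,0]]
[[2,7],[5,16],[12,10],[19,0],[32,6],[39,0],[45,12],[47,0]]
[[2,7],[5,16],[12,10],[19,0],[32,6],[39,0],[45,12],[47,7],[48,0]]
[[2,7],[5,16],[12,10],[19,0],[32,6],[39,0],[41,14],[45,12],[47,7],[48,0]]
[[2,7],[5,16],[12,10],[19,0],[32,6],[39,0],[41,14],[45,12],[47,7],[48,0]]
[[2,7],[5,16],[12,10],[19,0],[32,6],[34,19],[42,14],[45,12],[47,7],[48,0]]
[[2,7],[5,16],[12,10],[19,0],[32,6],[34,19],[42,17],[43,14],[45,12],[47,7],[48,0]]
[[2,7],[5,16],[12,10],[19,0],[32,6],[34,19],[42,17],[43,14],[45,12],[47,7],[48,0]]
[[2,7],[5,16],[12,10],[19,0],[31,7],[33,6],[34,19],[42,17],[43,14],[45,12],[47,7],[48,0]]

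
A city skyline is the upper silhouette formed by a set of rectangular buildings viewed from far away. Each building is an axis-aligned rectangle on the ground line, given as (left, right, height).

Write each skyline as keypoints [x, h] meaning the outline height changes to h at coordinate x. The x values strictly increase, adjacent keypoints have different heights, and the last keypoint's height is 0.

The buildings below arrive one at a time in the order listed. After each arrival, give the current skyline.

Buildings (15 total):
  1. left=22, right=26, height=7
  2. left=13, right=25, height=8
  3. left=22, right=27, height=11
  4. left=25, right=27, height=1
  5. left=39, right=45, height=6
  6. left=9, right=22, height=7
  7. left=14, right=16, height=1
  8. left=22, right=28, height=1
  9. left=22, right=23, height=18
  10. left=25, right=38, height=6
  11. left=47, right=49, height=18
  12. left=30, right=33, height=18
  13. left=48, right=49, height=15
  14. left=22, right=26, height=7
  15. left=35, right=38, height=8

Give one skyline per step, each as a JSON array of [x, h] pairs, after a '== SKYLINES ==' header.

== SKYLINES ==
[[22,7],[26,0]]
[[13,8],[25,7],[26,0]]
[[13,8],[22,11],[27,0]]
[[13,8],[22,11],[27,0]]
[[13,8],[22,11],[27,0],[39,6],[45,0]]
[[9,7],[13,8],[22,11],[27,0],[39,6],[45,0]]
[[9,7],[13,8],[22,11],[27,0],[39,6],[45,0]]
[[9,7],[13,8],[22,11],[27,1],[28,0],[39,6],[45,0]]
[[9,7],[13,8],[22,18],[23,11],[27,1],[28,0],[39,6],[45,0]]
[[9,7],[13,8],[22,18],[23,11],[27,6],[38,0],[39,6],[45,0]]
[[9,7],[13,8],[22,18],[23,11],[27,6],[38,0],[39,6],[45,0],[47,18],[49,0]]
[[9,7],[13,8],[22,18],[23,11],[27,6],[30,18],[33,6],[38,0],[39,6],[45,0],[47,18],[49,0]]
[[9,7],[13,8],[22,18],[23,11],[27,6],[30,18],[33,6],[38,0],[39,6],[45,0],[47,18],[49,0]]
[[9,7],[13,8],[22,18],[23,11],[27,6],[30,18],[33,6],[38,0],[39,6],[45,0],[47,18],[49,0]]
[[9,7],[13,8],[22,18],[23,11],[27,6],[30,18],[33,6],[35,8],[38,0],[39,6],[45,0],[47,18],[49,0]]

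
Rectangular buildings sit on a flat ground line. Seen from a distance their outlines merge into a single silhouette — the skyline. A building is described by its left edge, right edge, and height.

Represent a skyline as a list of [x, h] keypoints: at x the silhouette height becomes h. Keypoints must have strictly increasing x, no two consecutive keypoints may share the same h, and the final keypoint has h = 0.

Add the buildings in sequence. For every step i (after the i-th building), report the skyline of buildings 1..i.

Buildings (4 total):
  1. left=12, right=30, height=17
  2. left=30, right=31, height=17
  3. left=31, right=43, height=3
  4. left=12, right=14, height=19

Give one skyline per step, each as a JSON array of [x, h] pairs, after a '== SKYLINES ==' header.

== SKYLINES ==
[[12,17],[30,0]]
[[12,17],[31,0]]
[[12,17],[31,3],[43,0]]
[[12,19],[14,17],[31,3],[43,0]]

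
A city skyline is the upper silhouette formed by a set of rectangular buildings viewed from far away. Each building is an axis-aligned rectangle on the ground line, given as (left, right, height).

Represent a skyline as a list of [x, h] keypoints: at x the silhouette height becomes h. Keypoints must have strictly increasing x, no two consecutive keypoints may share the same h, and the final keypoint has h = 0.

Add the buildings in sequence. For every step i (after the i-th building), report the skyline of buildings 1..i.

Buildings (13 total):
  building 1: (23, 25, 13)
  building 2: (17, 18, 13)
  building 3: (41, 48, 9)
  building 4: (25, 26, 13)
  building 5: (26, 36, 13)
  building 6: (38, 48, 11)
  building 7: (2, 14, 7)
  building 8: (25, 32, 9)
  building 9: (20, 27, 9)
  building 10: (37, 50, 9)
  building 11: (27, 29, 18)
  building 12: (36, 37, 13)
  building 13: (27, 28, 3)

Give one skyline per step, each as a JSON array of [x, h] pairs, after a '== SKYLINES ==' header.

== SKYLINES ==
[[23,13],[25,0]]
[[17,13],[18,0],[23,13],[25,0]]
[[17,13],[18,0],[23,13],[25,0],[41,9],[48,0]]
[[17,13],[18,0],[23,13],[26,0],[41,9],[48,0]]
[[17,13],[18,0],[23,13],[36,0],[41,9],[48,0]]
[[17,13],[18,0],[23,13],[36,0],[38,11],[48,0]]
[[2,7],[14,0],[17,13],[18,0],[23,13],[36,0],[38,11],[48,0]]
[[2,7],[14,0],[17,13],[18,0],[23,13],[36,0],[38,11],[48,0]]
[[2,7],[14,0],[17,13],[18,0],[20,9],[23,13],[36,0],[38,11],[48,0]]
[[2,7],[14,0],[17,13],[18,0],[20,9],[23,13],[36,0],[37,9],[38,11],[48,9],[50,0]]
[[2,7],[14,0],[17,13],[18,0],[20,9],[23,13],[27,18],[29,13],[36,0],[37,9],[38,11],[48,9],[50,0]]
[[2,7],[14,0],[17,13],[18,0],[20,9],[23,13],[27,18],[29,13],[37,9],[38,11],[48,9],[50,0]]
[[2,7],[14,0],[17,13],[18,0],[20,9],[23,13],[27,18],[29,13],[37,9],[38,11],[48,9],[50,0]]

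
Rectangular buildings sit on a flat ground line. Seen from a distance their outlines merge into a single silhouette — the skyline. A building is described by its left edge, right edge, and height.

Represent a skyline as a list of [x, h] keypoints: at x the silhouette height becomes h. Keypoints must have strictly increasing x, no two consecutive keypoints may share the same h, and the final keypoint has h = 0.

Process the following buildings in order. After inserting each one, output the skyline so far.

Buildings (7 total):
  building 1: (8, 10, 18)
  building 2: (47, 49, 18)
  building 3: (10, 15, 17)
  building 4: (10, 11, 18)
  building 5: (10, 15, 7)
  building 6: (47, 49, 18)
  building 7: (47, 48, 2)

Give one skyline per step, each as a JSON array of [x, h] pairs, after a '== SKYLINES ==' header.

== SKYLINES ==
[[8,18],[10,0]]
[[8,18],[10,0],[47,18],[49,0]]
[[8,18],[10,17],[15,0],[47,18],[49,0]]
[[8,18],[11,17],[15,0],[47,18],[49,0]]
[[8,18],[11,17],[15,0],[47,18],[49,0]]
[[8,18],[11,17],[15,0],[47,18],[49,0]]
[[8,18],[11,17],[15,0],[47,18],[49,0]]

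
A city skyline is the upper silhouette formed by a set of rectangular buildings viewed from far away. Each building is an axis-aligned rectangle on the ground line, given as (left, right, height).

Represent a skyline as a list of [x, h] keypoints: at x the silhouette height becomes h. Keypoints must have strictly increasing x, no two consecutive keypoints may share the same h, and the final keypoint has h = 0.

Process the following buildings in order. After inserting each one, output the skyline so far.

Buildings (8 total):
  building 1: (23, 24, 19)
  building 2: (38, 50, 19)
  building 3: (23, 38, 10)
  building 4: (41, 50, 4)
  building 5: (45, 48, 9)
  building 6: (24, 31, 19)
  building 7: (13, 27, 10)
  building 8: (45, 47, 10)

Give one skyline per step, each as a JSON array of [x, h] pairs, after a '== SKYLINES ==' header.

== SKYLINES ==
[[23,19],[24,0]]
[[23,19],[24,0],[38,19],[50,0]]
[[23,19],[24,10],[38,19],[50,0]]
[[23,19],[24,10],[38,19],[50,0]]
[[23,19],[24,10],[38,19],[50,0]]
[[23,19],[31,10],[38,19],[50,0]]
[[13,10],[23,19],[31,10],[38,19],[50,0]]
[[13,10],[23,19],[31,10],[38,19],[50,0]]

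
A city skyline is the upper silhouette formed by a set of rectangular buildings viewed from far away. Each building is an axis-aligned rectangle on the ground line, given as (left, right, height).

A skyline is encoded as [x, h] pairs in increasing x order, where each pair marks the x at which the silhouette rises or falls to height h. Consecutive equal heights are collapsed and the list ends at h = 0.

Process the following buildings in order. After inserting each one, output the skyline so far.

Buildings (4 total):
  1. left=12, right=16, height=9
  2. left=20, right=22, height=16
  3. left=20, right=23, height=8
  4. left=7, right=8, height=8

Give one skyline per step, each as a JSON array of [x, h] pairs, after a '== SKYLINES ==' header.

== SKYLINES ==
[[12,9],[16,0]]
[[12,9],[16,0],[20,16],[22,0]]
[[12,9],[16,0],[20,16],[22,8],[23,0]]
[[7,8],[8,0],[12,9],[16,0],[20,16],[22,8],[23,0]]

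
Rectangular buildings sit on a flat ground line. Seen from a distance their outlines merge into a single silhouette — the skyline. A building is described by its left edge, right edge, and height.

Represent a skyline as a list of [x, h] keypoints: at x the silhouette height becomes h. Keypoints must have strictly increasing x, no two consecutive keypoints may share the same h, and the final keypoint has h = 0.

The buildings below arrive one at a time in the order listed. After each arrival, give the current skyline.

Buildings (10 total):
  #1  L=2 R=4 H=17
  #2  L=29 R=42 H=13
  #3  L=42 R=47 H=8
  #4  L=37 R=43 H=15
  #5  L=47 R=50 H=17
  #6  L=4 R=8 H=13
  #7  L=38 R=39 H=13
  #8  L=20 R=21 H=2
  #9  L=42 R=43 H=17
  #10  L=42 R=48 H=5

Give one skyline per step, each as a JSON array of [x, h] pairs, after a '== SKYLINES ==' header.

== SKYLINES ==
[[2,17],[4,0]]
[[2,17],[4,0],[29,13],[42,0]]
[[2,17],[4,0],[29,13],[42,8],[47,0]]
[[2,17],[4,0],[29,13],[37,15],[43,8],[47,0]]
[[2,17],[4,0],[29,13],[37,15],[43,8],[47,17],[50,0]]
[[2,17],[4,13],[8,0],[29,13],[37,15],[43,8],[47,17],[50,0]]
[[2,17],[4,13],[8,0],[29,13],[37,15],[43,8],[47,17],[50,0]]
[[2,17],[4,13],[8,0],[20,2],[21,0],[29,13],[37,15],[43,8],[47,17],[50,0]]
[[2,17],[4,13],[8,0],[20,2],[21,0],[29,13],[37,15],[42,17],[43,8],[47,17],[50,0]]
[[2,17],[4,13],[8,0],[20,2],[21,0],[29,13],[37,15],[42,17],[43,8],[47,17],[50,0]]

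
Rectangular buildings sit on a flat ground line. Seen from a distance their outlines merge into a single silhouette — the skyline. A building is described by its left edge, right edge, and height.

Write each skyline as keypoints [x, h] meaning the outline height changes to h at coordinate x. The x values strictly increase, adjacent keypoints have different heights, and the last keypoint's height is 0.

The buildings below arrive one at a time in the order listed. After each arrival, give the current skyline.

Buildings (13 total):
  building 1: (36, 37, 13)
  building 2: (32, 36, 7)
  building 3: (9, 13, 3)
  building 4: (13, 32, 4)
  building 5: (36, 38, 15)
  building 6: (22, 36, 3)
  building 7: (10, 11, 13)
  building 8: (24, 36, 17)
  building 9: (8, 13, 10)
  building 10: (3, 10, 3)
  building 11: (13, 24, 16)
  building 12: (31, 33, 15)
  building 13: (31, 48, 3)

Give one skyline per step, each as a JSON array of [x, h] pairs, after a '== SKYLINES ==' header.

== SKYLINES ==
[[36,13],[37,0]]
[[32,7],[36,13],[37,0]]
[[9,3],[13,0],[32,7],[36,13],[37,0]]
[[9,3],[13,4],[32,7],[36,13],[37,0]]
[[9,3],[13,4],[32,7],[36,15],[38,0]]
[[9,3],[13,4],[32,7],[36,15],[38,0]]
[[9,3],[10,13],[11,3],[13,4],[32,7],[36,15],[38,0]]
[[9,3],[10,13],[11,3],[13,4],[24,17],[36,15],[38,0]]
[[8,10],[10,13],[11,10],[13,4],[24,17],[36,15],[38,0]]
[[3,3],[8,10],[10,13],[11,10],[13,4],[24,17],[36,15],[38,0]]
[[3,3],[8,10],[10,13],[11,10],[13,16],[24,17],[36,15],[38,0]]
[[3,3],[8,10],[10,13],[11,10],[13,16],[24,17],[36,15],[38,0]]
[[3,3],[8,10],[10,13],[11,10],[13,16],[24,17],[36,15],[38,3],[48,0]]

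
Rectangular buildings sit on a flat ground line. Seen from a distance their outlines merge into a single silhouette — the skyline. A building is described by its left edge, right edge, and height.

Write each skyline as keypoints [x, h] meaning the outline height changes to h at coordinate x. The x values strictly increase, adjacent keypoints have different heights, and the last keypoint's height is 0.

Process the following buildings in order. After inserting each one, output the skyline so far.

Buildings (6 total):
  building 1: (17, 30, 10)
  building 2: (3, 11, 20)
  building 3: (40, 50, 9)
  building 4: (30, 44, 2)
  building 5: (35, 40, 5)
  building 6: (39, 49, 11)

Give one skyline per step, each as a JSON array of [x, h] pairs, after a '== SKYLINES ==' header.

== SKYLINES ==
[[17,10],[30,0]]
[[3,20],[11,0],[17,10],[30,0]]
[[3,20],[11,0],[17,10],[30,0],[40,9],[50,0]]
[[3,20],[11,0],[17,10],[30,2],[40,9],[50,0]]
[[3,20],[11,0],[17,10],[30,2],[35,5],[40,9],[50,0]]
[[3,20],[11,0],[17,10],[30,2],[35,5],[39,11],[49,9],[50,0]]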